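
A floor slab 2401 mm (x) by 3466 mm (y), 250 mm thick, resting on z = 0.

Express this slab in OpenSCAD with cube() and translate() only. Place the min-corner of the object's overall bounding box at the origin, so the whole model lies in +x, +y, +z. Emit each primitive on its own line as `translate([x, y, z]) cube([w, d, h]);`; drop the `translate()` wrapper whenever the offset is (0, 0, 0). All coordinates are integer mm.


cube([2401, 3466, 250]);


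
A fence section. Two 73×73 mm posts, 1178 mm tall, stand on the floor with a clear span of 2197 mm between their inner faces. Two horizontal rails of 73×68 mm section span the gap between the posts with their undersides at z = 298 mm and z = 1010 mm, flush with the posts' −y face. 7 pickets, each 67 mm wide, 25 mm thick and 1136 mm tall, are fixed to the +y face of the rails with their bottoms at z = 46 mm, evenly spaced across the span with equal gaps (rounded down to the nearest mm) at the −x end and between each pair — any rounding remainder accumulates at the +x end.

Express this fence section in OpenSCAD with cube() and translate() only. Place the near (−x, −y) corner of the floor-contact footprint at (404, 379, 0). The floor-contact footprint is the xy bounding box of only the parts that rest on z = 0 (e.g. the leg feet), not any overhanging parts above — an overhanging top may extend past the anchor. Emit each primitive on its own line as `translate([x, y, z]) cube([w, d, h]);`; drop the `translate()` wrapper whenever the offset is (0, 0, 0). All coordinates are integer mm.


translate([404, 379, 0]) cube([73, 73, 1178]);
translate([2674, 379, 0]) cube([73, 73, 1178]);
translate([477, 379, 298]) cube([2197, 73, 68]);
translate([477, 379, 1010]) cube([2197, 73, 68]);
translate([693, 452, 46]) cube([67, 25, 1136]);
translate([976, 452, 46]) cube([67, 25, 1136]);
translate([1259, 452, 46]) cube([67, 25, 1136]);
translate([1542, 452, 46]) cube([67, 25, 1136]);
translate([1825, 452, 46]) cube([67, 25, 1136]);
translate([2108, 452, 46]) cube([67, 25, 1136]);
translate([2391, 452, 46]) cube([67, 25, 1136]);


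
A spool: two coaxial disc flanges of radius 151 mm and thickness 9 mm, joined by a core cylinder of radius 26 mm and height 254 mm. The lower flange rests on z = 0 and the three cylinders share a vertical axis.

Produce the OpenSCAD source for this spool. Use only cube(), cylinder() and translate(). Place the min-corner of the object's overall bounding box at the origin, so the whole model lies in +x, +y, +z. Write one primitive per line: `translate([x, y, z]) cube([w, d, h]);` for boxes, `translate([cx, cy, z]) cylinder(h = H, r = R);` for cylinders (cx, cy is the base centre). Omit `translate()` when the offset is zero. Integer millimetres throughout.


translate([151, 151, 0]) cylinder(h = 9, r = 151);
translate([151, 151, 9]) cylinder(h = 254, r = 26);
translate([151, 151, 263]) cylinder(h = 9, r = 151);


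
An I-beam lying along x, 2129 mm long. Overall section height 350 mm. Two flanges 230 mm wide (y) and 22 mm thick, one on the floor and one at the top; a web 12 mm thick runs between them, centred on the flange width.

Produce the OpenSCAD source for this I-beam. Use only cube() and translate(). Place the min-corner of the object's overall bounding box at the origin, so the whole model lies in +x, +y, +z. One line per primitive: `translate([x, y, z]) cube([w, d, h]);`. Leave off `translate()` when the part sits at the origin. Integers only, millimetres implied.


cube([2129, 230, 22]);
translate([0, 109, 22]) cube([2129, 12, 306]);
translate([0, 0, 328]) cube([2129, 230, 22]);


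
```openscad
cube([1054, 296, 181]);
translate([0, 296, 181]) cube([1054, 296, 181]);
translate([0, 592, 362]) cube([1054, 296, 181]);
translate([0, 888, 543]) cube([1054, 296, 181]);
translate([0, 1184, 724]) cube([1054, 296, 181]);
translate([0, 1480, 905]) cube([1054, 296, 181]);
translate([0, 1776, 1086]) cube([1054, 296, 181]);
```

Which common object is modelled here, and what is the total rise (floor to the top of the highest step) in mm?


A staircase. The total rise is 1267 mm.

7 identical blocks, each offset up and back from the previous — a staircase. Each step is 181 mm tall and there are 7 of them, so the total rise is 7 × 181 = 1267 mm.


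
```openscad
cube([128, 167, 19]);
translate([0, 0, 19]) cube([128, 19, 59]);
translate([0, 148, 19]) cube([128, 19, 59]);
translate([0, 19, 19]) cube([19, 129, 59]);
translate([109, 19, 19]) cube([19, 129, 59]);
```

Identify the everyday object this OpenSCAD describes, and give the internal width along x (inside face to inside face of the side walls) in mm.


An open box. The internal width is 90 mm.

A 128×167 base slab with four walls standing on it — an open box. The base is 128 mm wide and the walls are 19 mm thick, so the internal width is 128 − 2 × 19 = 90 mm.


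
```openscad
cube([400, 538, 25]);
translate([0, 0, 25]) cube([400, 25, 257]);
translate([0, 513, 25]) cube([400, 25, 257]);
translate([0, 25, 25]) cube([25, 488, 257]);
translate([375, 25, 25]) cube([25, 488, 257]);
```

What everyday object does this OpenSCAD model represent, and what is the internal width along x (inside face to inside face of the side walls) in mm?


An open box. The internal width is 350 mm.

A 400×538 base slab with four walls standing on it — an open box. The base is 400 mm wide and the walls are 25 mm thick, so the internal width is 400 − 2 × 25 = 350 mm.


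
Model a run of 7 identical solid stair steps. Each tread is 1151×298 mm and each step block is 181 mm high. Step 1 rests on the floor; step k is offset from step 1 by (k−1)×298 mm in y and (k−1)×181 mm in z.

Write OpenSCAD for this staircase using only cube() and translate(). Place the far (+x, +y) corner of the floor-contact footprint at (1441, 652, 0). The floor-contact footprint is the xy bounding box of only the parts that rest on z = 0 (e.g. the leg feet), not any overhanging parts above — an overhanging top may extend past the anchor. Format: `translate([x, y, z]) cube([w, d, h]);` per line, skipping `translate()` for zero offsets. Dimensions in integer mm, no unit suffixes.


translate([290, 354, 0]) cube([1151, 298, 181]);
translate([290, 652, 181]) cube([1151, 298, 181]);
translate([290, 950, 362]) cube([1151, 298, 181]);
translate([290, 1248, 543]) cube([1151, 298, 181]);
translate([290, 1546, 724]) cube([1151, 298, 181]);
translate([290, 1844, 905]) cube([1151, 298, 181]);
translate([290, 2142, 1086]) cube([1151, 298, 181]);


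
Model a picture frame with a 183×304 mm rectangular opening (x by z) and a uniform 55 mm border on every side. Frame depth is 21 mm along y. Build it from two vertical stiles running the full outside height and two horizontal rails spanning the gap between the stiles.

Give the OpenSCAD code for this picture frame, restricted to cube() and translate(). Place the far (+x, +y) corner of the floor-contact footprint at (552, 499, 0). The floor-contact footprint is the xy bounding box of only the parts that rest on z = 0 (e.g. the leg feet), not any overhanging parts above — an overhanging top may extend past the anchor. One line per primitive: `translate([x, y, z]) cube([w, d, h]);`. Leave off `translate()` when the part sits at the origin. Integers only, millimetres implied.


translate([259, 478, 0]) cube([55, 21, 414]);
translate([497, 478, 0]) cube([55, 21, 414]);
translate([314, 478, 0]) cube([183, 21, 55]);
translate([314, 478, 359]) cube([183, 21, 55]);


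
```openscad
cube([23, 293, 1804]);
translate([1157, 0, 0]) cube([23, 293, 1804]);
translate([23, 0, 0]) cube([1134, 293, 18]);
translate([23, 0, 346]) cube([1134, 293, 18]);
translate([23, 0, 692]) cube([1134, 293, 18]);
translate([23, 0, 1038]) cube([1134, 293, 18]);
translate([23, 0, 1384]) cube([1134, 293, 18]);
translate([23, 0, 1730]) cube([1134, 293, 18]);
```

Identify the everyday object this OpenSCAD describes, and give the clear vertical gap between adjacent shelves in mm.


A bookshelf. The clear shelf gap is 328 mm.

Two tall side panels with 6 horizontal boards between them — a bookshelf. The first two shelf undersides are at z = 0 and z = 346; with shelf thickness 18, the clear gap is 346 − 0 − 18 = 328 mm.


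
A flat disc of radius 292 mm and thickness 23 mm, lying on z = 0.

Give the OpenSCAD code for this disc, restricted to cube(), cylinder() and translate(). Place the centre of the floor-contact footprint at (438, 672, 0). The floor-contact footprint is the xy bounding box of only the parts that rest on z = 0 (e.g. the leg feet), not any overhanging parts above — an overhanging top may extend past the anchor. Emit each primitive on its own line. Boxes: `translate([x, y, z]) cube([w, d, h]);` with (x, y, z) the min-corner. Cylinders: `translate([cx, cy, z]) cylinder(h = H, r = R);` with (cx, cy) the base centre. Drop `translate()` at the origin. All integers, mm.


translate([438, 672, 0]) cylinder(h = 23, r = 292);


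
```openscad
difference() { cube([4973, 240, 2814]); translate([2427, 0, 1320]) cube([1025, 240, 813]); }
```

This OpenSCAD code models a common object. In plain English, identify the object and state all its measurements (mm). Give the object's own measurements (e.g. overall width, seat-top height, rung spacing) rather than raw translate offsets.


A wall 4973 mm long (x), 240 mm thick (y), 2814 mm tall, with a rectangular window opening cut through it. The opening is 1025 mm wide and 813 mm tall; its sill is at z = 1320 mm and its near (−x) edge is 2427 mm from the wall's −x end. The opening passes through the full wall thickness.


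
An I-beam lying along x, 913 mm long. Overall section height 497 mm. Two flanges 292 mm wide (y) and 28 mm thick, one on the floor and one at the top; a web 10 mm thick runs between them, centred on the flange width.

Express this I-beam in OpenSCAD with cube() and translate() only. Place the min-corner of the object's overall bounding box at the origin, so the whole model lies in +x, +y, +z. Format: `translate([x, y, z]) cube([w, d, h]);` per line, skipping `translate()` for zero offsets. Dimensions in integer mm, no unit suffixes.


cube([913, 292, 28]);
translate([0, 141, 28]) cube([913, 10, 441]);
translate([0, 0, 469]) cube([913, 292, 28]);


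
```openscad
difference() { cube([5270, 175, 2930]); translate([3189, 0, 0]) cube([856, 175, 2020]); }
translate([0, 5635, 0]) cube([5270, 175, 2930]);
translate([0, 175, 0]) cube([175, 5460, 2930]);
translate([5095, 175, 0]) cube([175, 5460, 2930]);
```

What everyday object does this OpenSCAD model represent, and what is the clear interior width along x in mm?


A single room. The interior width is 4920 mm.

Four walls enclosing a rectangle with a door in the front wall — a room. Outside width 5270 minus two 175 mm walls gives 4920 mm.


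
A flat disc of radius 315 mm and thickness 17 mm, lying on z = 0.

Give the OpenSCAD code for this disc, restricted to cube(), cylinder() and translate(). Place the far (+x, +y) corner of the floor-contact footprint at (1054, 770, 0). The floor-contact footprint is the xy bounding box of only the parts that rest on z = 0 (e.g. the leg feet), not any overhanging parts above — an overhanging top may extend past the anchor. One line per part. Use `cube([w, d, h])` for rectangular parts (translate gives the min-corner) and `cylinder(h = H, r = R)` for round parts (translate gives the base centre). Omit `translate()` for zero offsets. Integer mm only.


translate([739, 455, 0]) cylinder(h = 17, r = 315);


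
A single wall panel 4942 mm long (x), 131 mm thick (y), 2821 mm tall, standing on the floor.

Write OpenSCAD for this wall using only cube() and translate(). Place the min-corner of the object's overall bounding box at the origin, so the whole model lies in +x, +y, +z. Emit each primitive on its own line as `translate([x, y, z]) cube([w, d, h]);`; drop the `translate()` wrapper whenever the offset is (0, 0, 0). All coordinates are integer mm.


cube([4942, 131, 2821]);


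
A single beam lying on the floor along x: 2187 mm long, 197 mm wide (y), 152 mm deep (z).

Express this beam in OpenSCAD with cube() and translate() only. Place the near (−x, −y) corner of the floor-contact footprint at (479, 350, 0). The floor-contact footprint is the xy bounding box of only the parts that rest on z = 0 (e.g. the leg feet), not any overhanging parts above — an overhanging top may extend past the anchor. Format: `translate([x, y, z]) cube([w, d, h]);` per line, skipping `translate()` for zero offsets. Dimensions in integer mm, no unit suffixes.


translate([479, 350, 0]) cube([2187, 197, 152]);


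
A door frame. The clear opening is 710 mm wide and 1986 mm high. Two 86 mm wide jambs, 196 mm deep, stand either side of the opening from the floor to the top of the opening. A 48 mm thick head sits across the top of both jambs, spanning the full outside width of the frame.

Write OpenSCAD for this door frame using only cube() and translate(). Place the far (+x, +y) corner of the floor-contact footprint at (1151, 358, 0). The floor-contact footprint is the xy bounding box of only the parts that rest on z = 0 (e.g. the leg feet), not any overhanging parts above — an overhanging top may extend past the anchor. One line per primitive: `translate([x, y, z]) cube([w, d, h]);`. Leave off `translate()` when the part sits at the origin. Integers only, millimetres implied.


translate([269, 162, 0]) cube([86, 196, 1986]);
translate([1065, 162, 0]) cube([86, 196, 1986]);
translate([269, 162, 1986]) cube([882, 196, 48]);


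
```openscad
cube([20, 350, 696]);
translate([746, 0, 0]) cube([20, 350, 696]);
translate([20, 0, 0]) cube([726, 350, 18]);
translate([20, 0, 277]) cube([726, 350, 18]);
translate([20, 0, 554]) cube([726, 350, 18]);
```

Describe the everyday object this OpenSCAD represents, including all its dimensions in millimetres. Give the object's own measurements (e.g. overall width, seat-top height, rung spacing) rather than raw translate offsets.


An open bookshelf. Two side panels, each 20 mm thick, 350 mm deep and 696 mm tall, stand 766 mm apart (outside-to-outside). Between them sit 3 shelves, each 18 mm thick and 350 mm deep, spanning the full gap between the sides. The bottom shelf rests on the floor (its underside at z = 0) and the clear gap between one shelf's top and the next shelf's underside is 259 mm.


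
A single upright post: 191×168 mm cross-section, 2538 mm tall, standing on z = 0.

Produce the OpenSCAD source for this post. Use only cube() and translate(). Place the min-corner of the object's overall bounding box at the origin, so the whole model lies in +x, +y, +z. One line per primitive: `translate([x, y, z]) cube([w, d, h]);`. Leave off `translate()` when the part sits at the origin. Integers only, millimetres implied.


cube([191, 168, 2538]);


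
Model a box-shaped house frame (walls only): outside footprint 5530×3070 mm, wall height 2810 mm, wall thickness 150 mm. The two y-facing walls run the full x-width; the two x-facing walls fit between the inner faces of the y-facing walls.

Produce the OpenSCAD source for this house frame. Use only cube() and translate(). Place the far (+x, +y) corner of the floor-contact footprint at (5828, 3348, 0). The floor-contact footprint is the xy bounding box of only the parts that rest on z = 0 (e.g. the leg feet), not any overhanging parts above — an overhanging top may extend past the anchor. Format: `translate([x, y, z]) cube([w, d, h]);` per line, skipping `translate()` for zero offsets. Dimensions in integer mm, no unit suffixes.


translate([298, 278, 0]) cube([5530, 150, 2810]);
translate([298, 3198, 0]) cube([5530, 150, 2810]);
translate([298, 428, 0]) cube([150, 2770, 2810]);
translate([5678, 428, 0]) cube([150, 2770, 2810]);


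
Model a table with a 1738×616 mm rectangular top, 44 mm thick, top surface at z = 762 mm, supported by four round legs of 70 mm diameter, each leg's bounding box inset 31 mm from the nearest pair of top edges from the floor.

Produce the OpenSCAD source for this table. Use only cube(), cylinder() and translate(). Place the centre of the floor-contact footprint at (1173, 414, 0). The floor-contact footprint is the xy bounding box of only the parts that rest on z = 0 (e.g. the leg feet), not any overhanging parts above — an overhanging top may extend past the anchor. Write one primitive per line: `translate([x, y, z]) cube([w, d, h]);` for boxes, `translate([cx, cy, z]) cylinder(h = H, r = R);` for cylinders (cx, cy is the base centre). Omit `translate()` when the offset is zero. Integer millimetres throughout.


translate([304, 106, 718]) cube([1738, 616, 44]);
translate([370, 172, 0]) cylinder(h = 718, r = 35);
translate([1976, 172, 0]) cylinder(h = 718, r = 35);
translate([370, 656, 0]) cylinder(h = 718, r = 35);
translate([1976, 656, 0]) cylinder(h = 718, r = 35);


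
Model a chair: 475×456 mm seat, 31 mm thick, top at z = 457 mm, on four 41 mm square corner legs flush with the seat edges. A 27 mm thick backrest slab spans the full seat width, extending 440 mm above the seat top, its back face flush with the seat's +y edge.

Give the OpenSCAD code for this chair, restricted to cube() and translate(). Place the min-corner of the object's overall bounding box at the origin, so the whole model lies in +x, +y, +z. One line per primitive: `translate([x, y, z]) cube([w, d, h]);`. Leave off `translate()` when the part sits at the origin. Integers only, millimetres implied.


translate([0, 0, 426]) cube([475, 456, 31]);
cube([41, 41, 426]);
translate([434, 0, 0]) cube([41, 41, 426]);
translate([0, 415, 0]) cube([41, 41, 426]);
translate([434, 415, 0]) cube([41, 41, 426]);
translate([0, 429, 457]) cube([475, 27, 440]);


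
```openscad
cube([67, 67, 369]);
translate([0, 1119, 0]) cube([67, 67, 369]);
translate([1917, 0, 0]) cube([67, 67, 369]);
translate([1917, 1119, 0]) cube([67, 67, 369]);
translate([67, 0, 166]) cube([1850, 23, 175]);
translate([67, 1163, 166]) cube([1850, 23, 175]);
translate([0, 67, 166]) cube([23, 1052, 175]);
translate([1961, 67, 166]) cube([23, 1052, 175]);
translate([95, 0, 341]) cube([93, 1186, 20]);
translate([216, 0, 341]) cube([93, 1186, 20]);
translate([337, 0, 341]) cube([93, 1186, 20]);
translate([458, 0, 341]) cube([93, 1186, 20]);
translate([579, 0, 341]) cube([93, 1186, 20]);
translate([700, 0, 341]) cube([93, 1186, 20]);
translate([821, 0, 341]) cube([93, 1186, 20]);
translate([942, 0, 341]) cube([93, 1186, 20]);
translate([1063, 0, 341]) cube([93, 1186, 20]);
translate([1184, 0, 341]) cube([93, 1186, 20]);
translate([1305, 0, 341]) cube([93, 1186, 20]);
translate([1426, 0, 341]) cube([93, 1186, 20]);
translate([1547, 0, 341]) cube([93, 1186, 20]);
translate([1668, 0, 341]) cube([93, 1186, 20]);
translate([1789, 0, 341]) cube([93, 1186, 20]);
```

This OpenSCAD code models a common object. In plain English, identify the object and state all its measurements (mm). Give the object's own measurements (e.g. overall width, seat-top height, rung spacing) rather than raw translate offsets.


A bed frame 1984 mm long (x) by 1186 mm wide (y). Four 67×67 mm corner posts, 369 mm tall, at the corners of the footprint. Four rails of 23 mm thickness and 175 mm height run between adjacent posts with their undersides at z = 166 mm, their outer faces flush with the outside of the frame (the two x-running rails run between the posts' inner faces; the two y-running rails run between the posts' inner faces). 15 slats, each 93 mm wide (x) and 20 mm thick, lie across the top of the two x-running rails, running the full 1186 mm width of the frame in y; along x they sit between the end posts with a 28 mm gap after the −x posts and between neighbouring slats, leaving 35 mm before the +x posts.


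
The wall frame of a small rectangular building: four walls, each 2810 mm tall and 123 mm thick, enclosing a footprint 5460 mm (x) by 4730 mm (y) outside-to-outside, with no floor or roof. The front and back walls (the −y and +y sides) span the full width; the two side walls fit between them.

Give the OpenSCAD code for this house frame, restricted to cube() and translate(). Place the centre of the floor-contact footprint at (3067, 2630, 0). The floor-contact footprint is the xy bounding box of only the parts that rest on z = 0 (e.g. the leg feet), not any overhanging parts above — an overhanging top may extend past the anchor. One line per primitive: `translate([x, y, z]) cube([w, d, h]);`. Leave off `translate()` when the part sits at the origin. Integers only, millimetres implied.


translate([337, 265, 0]) cube([5460, 123, 2810]);
translate([337, 4872, 0]) cube([5460, 123, 2810]);
translate([337, 388, 0]) cube([123, 4484, 2810]);
translate([5674, 388, 0]) cube([123, 4484, 2810]);


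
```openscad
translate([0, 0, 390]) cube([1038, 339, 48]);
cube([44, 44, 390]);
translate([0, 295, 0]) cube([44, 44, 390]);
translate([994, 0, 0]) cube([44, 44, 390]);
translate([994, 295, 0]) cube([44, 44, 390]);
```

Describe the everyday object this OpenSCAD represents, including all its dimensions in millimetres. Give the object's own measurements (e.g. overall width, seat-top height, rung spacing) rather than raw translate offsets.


A bench: a 1038×339 mm seat slab, 48 mm thick, top at z = 438 mm, on four 44×44 mm square legs flush with the seat corners and standing on z = 0.


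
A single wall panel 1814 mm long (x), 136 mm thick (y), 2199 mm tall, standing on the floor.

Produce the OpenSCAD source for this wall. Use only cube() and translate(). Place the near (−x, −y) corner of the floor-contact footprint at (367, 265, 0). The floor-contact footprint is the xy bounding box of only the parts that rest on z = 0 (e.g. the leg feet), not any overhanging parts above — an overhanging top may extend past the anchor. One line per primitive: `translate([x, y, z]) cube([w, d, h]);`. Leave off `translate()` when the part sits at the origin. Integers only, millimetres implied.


translate([367, 265, 0]) cube([1814, 136, 2199]);


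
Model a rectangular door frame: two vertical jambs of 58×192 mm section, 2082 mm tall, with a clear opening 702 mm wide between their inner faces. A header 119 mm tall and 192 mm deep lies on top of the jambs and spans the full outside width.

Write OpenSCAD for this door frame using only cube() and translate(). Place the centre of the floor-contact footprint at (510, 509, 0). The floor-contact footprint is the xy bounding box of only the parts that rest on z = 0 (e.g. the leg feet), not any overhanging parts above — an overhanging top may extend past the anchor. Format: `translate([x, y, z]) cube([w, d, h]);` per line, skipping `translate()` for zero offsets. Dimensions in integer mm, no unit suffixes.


translate([101, 413, 0]) cube([58, 192, 2082]);
translate([861, 413, 0]) cube([58, 192, 2082]);
translate([101, 413, 2082]) cube([818, 192, 119]);


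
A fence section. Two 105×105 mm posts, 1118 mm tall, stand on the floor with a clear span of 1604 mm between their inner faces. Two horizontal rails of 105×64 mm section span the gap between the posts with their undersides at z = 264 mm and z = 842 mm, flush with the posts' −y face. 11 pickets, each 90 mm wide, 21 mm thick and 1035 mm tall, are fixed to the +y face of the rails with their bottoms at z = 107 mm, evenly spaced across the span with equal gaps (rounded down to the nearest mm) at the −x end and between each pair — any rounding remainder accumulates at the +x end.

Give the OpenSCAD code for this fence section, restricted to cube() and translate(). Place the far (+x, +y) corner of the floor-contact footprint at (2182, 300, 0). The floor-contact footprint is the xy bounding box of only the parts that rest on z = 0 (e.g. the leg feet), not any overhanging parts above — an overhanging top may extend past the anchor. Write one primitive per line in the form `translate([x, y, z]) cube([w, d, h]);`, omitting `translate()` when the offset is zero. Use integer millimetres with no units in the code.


translate([368, 195, 0]) cube([105, 105, 1118]);
translate([2077, 195, 0]) cube([105, 105, 1118]);
translate([473, 195, 264]) cube([1604, 105, 64]);
translate([473, 195, 842]) cube([1604, 105, 64]);
translate([524, 300, 107]) cube([90, 21, 1035]);
translate([665, 300, 107]) cube([90, 21, 1035]);
translate([806, 300, 107]) cube([90, 21, 1035]);
translate([947, 300, 107]) cube([90, 21, 1035]);
translate([1088, 300, 107]) cube([90, 21, 1035]);
translate([1229, 300, 107]) cube([90, 21, 1035]);
translate([1370, 300, 107]) cube([90, 21, 1035]);
translate([1511, 300, 107]) cube([90, 21, 1035]);
translate([1652, 300, 107]) cube([90, 21, 1035]);
translate([1793, 300, 107]) cube([90, 21, 1035]);
translate([1934, 300, 107]) cube([90, 21, 1035]);


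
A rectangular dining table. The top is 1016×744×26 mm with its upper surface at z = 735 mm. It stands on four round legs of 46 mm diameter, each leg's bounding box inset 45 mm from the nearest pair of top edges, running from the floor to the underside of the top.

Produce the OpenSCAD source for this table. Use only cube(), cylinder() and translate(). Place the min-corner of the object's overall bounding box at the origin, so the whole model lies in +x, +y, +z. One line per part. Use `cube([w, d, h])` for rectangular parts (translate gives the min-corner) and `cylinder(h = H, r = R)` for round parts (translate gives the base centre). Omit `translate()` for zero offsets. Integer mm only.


translate([0, 0, 709]) cube([1016, 744, 26]);
translate([68, 68, 0]) cylinder(h = 709, r = 23);
translate([948, 68, 0]) cylinder(h = 709, r = 23);
translate([68, 676, 0]) cylinder(h = 709, r = 23);
translate([948, 676, 0]) cylinder(h = 709, r = 23);


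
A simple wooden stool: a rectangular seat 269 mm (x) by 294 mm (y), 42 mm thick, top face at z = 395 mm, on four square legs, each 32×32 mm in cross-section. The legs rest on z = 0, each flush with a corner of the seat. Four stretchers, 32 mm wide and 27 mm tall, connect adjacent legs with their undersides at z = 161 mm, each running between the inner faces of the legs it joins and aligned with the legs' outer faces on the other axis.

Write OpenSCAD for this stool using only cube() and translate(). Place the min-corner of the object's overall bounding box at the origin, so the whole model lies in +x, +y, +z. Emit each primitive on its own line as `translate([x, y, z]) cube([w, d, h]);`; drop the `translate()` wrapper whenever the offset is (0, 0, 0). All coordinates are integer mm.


translate([0, 0, 353]) cube([269, 294, 42]);
cube([32, 32, 353]);
translate([237, 0, 0]) cube([32, 32, 353]);
translate([0, 262, 0]) cube([32, 32, 353]);
translate([237, 262, 0]) cube([32, 32, 353]);
translate([32, 0, 161]) cube([205, 32, 27]);
translate([32, 262, 161]) cube([205, 32, 27]);
translate([0, 32, 161]) cube([32, 230, 27]);
translate([237, 32, 161]) cube([32, 230, 27]);


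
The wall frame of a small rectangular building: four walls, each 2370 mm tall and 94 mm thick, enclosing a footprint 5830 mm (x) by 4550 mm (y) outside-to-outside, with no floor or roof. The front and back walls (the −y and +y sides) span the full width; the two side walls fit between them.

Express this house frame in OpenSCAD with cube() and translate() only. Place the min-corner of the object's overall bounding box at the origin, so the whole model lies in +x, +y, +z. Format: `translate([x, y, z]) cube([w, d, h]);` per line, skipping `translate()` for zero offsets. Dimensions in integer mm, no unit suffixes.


cube([5830, 94, 2370]);
translate([0, 4456, 0]) cube([5830, 94, 2370]);
translate([0, 94, 0]) cube([94, 4362, 2370]);
translate([5736, 94, 0]) cube([94, 4362, 2370]);


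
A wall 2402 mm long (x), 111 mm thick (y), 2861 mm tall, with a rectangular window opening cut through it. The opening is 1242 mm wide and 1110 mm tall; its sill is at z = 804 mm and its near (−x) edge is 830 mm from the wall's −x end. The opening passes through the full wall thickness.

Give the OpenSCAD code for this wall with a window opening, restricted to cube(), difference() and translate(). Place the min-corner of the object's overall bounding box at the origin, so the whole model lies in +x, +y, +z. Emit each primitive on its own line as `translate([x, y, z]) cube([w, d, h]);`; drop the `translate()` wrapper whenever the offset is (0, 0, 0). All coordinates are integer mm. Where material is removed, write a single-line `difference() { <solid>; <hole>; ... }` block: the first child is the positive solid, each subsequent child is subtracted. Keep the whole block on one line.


difference() { cube([2402, 111, 2861]); translate([830, 0, 804]) cube([1242, 111, 1110]); }


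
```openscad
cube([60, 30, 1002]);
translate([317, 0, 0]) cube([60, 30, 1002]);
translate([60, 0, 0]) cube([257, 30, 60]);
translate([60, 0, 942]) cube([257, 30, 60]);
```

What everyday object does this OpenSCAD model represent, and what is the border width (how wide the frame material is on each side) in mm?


A picture frame. The border width is 60 mm.

Four thin pieces enclosing a rectangular opening — a picture frame. The two full-height stiles are 1002 mm tall; the top rail sits at z = 942 and is 60 mm tall, so the border above the opening is 1002 − 942 = 60 mm, matching the stile x-width.


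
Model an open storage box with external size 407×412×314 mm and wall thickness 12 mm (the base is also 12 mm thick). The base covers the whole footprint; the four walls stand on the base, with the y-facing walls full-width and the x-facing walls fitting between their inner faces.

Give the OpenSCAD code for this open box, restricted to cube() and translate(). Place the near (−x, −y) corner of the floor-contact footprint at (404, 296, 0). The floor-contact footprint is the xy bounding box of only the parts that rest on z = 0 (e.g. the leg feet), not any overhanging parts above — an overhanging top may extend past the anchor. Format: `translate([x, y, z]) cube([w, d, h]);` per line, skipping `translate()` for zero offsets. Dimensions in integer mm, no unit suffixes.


translate([404, 296, 0]) cube([407, 412, 12]);
translate([404, 296, 12]) cube([407, 12, 302]);
translate([404, 696, 12]) cube([407, 12, 302]);
translate([404, 308, 12]) cube([12, 388, 302]);
translate([799, 308, 12]) cube([12, 388, 302]);


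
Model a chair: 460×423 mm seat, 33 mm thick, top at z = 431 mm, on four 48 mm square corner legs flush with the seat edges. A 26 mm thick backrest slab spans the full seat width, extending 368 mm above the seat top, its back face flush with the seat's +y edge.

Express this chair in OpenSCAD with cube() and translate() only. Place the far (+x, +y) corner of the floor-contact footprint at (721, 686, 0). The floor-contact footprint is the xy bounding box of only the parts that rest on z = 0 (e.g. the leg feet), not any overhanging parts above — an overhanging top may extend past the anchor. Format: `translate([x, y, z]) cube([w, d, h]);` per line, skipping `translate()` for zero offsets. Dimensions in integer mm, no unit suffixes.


translate([261, 263, 398]) cube([460, 423, 33]);
translate([261, 263, 0]) cube([48, 48, 398]);
translate([673, 263, 0]) cube([48, 48, 398]);
translate([261, 638, 0]) cube([48, 48, 398]);
translate([673, 638, 0]) cube([48, 48, 398]);
translate([261, 660, 431]) cube([460, 26, 368]);


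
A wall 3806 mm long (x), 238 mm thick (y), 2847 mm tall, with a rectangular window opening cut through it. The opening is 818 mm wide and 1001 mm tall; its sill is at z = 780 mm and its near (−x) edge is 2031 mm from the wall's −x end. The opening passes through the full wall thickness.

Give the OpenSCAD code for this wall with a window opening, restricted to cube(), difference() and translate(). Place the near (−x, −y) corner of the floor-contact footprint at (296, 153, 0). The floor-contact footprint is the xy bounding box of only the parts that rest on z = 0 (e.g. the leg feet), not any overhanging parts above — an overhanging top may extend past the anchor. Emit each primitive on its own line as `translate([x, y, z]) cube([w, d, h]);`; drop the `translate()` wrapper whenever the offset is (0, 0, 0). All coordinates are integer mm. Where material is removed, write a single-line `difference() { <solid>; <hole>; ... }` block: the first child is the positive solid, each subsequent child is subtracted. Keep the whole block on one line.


difference() { translate([296, 153, 0]) cube([3806, 238, 2847]); translate([2327, 153, 780]) cube([818, 238, 1001]); }


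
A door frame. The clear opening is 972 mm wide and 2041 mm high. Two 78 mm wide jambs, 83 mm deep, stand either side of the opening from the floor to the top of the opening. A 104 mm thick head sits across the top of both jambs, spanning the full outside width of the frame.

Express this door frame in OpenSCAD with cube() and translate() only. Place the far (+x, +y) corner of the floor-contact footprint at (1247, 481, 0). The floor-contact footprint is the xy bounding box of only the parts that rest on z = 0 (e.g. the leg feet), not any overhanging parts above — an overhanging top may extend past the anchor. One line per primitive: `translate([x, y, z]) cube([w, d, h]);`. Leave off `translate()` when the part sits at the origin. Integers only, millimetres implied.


translate([119, 398, 0]) cube([78, 83, 2041]);
translate([1169, 398, 0]) cube([78, 83, 2041]);
translate([119, 398, 2041]) cube([1128, 83, 104]);


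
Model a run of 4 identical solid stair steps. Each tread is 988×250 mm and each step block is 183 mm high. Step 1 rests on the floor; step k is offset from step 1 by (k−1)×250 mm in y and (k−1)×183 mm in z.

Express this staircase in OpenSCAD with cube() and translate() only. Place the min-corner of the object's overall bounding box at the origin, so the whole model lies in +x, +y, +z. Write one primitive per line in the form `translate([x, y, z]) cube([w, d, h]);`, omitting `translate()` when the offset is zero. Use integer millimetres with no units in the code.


cube([988, 250, 183]);
translate([0, 250, 183]) cube([988, 250, 183]);
translate([0, 500, 366]) cube([988, 250, 183]);
translate([0, 750, 549]) cube([988, 250, 183]);


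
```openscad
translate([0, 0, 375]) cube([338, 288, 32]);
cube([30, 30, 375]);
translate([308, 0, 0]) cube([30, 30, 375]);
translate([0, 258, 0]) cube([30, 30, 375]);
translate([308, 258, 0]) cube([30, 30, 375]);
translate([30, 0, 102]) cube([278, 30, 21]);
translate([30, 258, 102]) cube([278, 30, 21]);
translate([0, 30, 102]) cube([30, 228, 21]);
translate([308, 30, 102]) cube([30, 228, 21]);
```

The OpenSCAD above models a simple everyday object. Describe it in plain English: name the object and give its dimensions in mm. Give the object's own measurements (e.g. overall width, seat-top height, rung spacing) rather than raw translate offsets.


A four-legged stool. The seat is a 338×288×32 mm slab whose top surface is at z = 407 mm; four square legs, each 30×30 mm in cross-section, run from the floor (z = 0) to the underside of the seat, each flush with a corner of the seat. Four stretchers, 30 mm wide and 21 mm tall, connect adjacent legs with their undersides at z = 102 mm, each running between the inner faces of the legs it joins and aligned with the legs' outer faces on the other axis.


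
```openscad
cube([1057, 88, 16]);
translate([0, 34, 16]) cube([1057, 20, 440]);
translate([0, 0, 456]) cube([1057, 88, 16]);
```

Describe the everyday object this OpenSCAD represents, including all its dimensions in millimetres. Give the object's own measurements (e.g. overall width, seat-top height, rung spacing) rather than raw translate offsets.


An I-beam lying along x, 1057 mm long. Overall section height 472 mm. Two flanges 88 mm wide (y) and 16 mm thick, one on the floor and one at the top; a web 20 mm thick runs between them, centred on the flange width.


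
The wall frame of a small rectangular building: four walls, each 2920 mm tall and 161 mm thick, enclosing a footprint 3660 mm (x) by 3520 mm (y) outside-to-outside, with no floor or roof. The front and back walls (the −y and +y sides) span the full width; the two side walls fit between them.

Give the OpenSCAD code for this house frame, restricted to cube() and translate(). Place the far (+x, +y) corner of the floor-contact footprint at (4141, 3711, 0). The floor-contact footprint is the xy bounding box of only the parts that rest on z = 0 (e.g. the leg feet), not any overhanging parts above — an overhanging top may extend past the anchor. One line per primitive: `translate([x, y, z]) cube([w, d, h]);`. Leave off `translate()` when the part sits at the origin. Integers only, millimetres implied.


translate([481, 191, 0]) cube([3660, 161, 2920]);
translate([481, 3550, 0]) cube([3660, 161, 2920]);
translate([481, 352, 0]) cube([161, 3198, 2920]);
translate([3980, 352, 0]) cube([161, 3198, 2920]);


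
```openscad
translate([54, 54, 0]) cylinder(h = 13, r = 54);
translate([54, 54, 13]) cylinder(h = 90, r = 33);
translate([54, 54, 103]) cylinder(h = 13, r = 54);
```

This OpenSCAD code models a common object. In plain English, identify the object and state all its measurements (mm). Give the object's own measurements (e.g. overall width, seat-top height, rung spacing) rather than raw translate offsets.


A spool: two coaxial disc flanges of radius 54 mm and thickness 13 mm, joined by a core cylinder of radius 33 mm and height 90 mm. The lower flange rests on z = 0 and the three cylinders share a vertical axis.


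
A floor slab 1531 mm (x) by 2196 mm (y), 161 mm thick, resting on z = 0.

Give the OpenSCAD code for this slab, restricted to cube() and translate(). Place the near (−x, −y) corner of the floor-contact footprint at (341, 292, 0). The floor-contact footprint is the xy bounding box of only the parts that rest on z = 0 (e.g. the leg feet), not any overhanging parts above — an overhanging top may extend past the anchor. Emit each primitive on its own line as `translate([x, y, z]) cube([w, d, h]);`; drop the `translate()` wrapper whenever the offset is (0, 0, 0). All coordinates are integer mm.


translate([341, 292, 0]) cube([1531, 2196, 161]);


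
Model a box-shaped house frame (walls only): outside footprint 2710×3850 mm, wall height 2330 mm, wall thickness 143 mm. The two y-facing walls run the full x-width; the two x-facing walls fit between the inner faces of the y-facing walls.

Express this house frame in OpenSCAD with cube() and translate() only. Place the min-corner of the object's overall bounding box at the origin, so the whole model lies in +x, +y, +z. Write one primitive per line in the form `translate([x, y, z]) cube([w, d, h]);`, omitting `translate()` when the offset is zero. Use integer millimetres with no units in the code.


cube([2710, 143, 2330]);
translate([0, 3707, 0]) cube([2710, 143, 2330]);
translate([0, 143, 0]) cube([143, 3564, 2330]);
translate([2567, 143, 0]) cube([143, 3564, 2330]);


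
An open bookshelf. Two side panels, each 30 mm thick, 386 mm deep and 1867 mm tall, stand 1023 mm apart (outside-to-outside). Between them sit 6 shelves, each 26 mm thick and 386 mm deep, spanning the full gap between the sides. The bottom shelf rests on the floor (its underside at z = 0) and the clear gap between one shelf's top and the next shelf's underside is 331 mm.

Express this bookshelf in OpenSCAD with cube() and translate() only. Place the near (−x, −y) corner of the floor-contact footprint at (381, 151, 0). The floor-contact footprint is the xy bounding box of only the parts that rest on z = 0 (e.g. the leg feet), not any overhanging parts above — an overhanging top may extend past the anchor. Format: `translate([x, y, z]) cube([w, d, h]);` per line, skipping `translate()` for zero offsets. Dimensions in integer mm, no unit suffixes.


translate([381, 151, 0]) cube([30, 386, 1867]);
translate([1374, 151, 0]) cube([30, 386, 1867]);
translate([411, 151, 0]) cube([963, 386, 26]);
translate([411, 151, 357]) cube([963, 386, 26]);
translate([411, 151, 714]) cube([963, 386, 26]);
translate([411, 151, 1071]) cube([963, 386, 26]);
translate([411, 151, 1428]) cube([963, 386, 26]);
translate([411, 151, 1785]) cube([963, 386, 26]);
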